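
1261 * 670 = 844870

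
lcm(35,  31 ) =1085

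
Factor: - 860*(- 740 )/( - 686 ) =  - 318200/343=- 2^3 * 5^2*7^ ( - 3)*37^1 *43^1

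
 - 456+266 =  - 190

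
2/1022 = 1/511 = 0.00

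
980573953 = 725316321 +255257632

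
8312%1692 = 1544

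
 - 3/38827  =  - 1 +38824/38827=-  0.00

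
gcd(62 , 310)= 62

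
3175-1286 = 1889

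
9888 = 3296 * 3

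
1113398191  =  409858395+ 703539796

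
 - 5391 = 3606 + -8997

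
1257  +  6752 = 8009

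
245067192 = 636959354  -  391892162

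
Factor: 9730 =2^1* 5^1*7^1*139^1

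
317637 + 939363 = 1257000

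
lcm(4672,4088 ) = 32704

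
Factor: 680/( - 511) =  - 2^3*5^1*7^( - 1)*17^1*73^(-1)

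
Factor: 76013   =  7^1*10859^1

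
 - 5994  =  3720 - 9714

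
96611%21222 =11723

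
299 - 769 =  - 470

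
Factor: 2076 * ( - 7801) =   -  2^2*3^1*29^1 *173^1 * 269^1= -16194876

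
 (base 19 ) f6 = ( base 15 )146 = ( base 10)291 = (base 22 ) D5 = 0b100100011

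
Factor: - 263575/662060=-52715/132412 = - 2^ (- 2 )*5^1*7^ (-1)*13^1*811^1* 4729^(  -  1)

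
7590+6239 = 13829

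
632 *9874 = 6240368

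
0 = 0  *2618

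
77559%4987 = 2754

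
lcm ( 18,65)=1170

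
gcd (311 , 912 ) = 1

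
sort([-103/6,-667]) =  [ - 667,-103/6]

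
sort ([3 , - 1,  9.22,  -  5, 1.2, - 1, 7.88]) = [-5, - 1 ,-1, 1.2,3,  7.88,9.22 ] 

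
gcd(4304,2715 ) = 1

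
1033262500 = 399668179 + 633594321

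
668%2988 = 668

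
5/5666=5/5666 = 0.00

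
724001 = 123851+600150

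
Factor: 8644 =2^2 * 2161^1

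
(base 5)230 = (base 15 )45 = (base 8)101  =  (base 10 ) 65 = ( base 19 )38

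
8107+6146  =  14253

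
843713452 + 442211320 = 1285924772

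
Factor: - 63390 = -2^1*3^1*5^1 * 2113^1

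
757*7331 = 5549567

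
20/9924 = 5/2481= 0.00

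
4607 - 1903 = 2704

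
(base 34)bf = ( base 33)BQ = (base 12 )285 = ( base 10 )389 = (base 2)110000101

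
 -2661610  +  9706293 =7044683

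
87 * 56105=4881135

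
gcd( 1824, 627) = 57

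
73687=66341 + 7346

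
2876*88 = 253088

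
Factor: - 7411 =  - 7411^1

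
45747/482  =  94 + 439/482 = 94.91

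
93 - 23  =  70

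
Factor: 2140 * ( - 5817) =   -  12448380 = - 2^2 * 3^1*5^1 * 7^1*107^1*277^1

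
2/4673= 2/4673 = 0.00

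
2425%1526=899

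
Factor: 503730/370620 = 2^ ( - 1 )*71^( - 1)*193^1 = 193/142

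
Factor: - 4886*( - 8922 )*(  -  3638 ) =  - 2^3*3^1*7^1*17^1*107^1*349^1*1487^1 = - 158590941096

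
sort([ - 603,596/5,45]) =[  -  603,45,  596/5]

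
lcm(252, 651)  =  7812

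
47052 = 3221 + 43831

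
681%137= 133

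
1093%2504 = 1093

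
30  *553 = 16590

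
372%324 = 48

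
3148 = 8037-4889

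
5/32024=5/32024= 0.00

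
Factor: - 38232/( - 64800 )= 59/100 = 2^( - 2 ) *5^ ( - 2 ) *59^1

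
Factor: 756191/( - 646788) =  - 2^( - 2)*3^( - 1) *53899^(-1 )*756191^1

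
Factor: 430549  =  7^1*61507^1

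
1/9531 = 1/9531 = 0.00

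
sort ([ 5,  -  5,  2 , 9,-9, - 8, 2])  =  [-9 ,-8 ,  -  5, 2,2,5, 9 ] 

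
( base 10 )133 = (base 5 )1013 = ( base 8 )205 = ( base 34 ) 3V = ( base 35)3S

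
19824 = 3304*6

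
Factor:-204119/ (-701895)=3^( - 1 )*5^( - 1 ) *17^1*73^( - 1 ) * 641^(-1) * 12007^1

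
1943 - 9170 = - 7227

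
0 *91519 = 0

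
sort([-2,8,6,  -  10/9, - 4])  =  [- 4, - 2, - 10/9,6,8]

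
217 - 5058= -4841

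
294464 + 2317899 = 2612363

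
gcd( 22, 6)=2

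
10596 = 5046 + 5550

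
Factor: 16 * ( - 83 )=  - 2^4*83^1 = - 1328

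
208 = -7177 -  -7385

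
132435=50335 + 82100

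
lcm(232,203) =1624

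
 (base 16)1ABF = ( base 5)204342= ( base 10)6847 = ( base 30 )7i7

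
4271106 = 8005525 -3734419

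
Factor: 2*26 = 52=2^2* 13^1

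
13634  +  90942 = 104576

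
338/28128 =169/14064 = 0.01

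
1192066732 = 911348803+280717929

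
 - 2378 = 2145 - 4523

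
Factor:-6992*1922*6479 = -87068844896 = -  2^5*11^1*19^2 * 23^1 *31^3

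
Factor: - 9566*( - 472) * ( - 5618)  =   - 2^5*53^2  *  59^1*4783^1 = - 25366123936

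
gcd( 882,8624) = 98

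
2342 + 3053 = 5395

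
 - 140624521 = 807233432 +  - 947857953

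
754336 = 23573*32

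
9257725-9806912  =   - 549187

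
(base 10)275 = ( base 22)cb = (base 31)8R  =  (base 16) 113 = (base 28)9N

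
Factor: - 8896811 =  - 7^1* 11^1*227^1*509^1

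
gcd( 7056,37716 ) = 84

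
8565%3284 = 1997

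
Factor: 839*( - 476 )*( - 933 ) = 372606612 = 2^2*3^1*7^1*17^1 *311^1 * 839^1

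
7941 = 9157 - 1216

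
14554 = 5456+9098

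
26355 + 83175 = 109530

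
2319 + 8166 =10485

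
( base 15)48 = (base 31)26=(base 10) 68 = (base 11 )62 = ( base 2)1000100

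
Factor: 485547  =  3^1*29^1*5581^1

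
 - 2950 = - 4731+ 1781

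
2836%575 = 536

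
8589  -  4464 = 4125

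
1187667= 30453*39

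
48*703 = 33744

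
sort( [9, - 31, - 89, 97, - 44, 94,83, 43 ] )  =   [ - 89, - 44, - 31, 9, 43 , 83, 94,97 ] 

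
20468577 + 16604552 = 37073129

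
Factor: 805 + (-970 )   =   - 165 =- 3^1*5^1*11^1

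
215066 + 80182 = 295248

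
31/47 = 31/47 =0.66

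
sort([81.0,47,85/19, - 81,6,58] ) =[ - 81,85/19, 6,47,  58,81.0] 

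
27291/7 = 27291/7 = 3898.71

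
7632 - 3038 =4594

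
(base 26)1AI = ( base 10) 954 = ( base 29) 13q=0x3ba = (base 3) 1022100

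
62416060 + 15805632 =78221692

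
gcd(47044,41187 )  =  1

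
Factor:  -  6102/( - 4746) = 9/7= 3^2*7^(- 1)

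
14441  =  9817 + 4624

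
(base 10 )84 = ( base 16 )54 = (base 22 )3i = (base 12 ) 70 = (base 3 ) 10010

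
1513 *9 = 13617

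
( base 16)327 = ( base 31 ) q1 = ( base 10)807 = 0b1100100111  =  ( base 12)573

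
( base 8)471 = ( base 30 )ad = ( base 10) 313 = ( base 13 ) 1b1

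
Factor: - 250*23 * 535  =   - 3076250  =  - 2^1*5^4 * 23^1* 107^1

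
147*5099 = 749553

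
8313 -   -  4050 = 12363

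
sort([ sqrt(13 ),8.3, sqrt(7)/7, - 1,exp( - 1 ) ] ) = [ - 1,exp ( - 1), sqrt( 7) /7,  sqrt( 13 ),8.3 ]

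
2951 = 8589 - 5638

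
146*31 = 4526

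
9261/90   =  1029/10 = 102.90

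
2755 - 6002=  -  3247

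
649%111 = 94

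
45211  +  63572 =108783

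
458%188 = 82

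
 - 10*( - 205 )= 2050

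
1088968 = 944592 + 144376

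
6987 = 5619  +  1368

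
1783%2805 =1783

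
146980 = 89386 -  - 57594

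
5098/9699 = 5098/9699= 0.53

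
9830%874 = 216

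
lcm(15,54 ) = 270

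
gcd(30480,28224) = 48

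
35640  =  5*7128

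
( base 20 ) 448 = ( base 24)2m8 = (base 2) 11010011000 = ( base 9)2275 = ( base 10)1688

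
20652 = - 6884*(  -  3 ) 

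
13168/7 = 13168/7  =  1881.14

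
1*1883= 1883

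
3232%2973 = 259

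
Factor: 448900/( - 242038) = - 224450/121019 = - 2^1*5^2 * 67^2*121019^(- 1)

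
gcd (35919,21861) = 9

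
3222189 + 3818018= 7040207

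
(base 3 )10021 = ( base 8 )130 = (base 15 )5D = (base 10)88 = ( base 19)4c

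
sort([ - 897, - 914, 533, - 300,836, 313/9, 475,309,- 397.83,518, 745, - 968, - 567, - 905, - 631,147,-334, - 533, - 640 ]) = [ - 968, - 914, - 905, - 897, - 640, - 631,- 567, - 533,-397.83, - 334, - 300 , 313/9, 147,309,475 , 518,533,745,836]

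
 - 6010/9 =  - 668  +  2/9 = - 667.78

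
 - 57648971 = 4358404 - 62007375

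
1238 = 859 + 379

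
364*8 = 2912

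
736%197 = 145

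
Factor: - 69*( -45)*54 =2^1*3^6 *5^1*23^1= 167670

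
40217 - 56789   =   - 16572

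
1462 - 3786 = -2324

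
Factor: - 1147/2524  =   - 2^(  -  2 )*31^1*37^1*631^(  -  1) 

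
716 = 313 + 403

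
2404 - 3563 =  - 1159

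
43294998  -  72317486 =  - 29022488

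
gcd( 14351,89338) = 1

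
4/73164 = 1/18291 = 0.00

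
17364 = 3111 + 14253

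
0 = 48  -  48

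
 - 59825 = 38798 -98623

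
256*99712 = 25526272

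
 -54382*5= -271910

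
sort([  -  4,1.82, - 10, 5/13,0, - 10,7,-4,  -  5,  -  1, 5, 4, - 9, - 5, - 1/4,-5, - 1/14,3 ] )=[ - 10,-10, - 9, - 5, - 5,-5,-4, - 4, - 1, - 1/4, - 1/14, 0,5/13,1.82,3, 4, 5, 7]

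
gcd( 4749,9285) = 3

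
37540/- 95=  - 396 + 16/19 = - 395.16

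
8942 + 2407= 11349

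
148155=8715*17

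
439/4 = 439/4 = 109.75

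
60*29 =1740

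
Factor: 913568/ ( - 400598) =-2^4*11^ ( - 1)*131^( - 1)*139^( -1)*  28549^1 =- 456784/200299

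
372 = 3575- 3203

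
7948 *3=23844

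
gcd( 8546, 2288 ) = 2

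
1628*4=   6512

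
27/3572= 27/3572 = 0.01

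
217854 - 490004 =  - 272150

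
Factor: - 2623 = - 43^1*61^1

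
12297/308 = 39 + 285/308= 39.93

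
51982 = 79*658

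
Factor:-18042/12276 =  -97/66 = - 2^(-1 )*3^ (-1) * 11^( - 1)*97^1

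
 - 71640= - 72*995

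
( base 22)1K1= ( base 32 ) st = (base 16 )39d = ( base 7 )2461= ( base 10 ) 925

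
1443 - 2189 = -746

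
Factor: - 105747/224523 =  - 3^(- 1) * 13^( - 1 )*19^ ( -1)*349^1 = - 349/741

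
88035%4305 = 1935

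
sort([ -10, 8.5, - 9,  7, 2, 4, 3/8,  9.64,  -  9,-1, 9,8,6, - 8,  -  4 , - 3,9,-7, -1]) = [ - 10,-9 , - 9,-8, - 7,- 4,  -  3, - 1,-1, 3/8,2, 4, 6, 7,8, 8.5,9, 9, 9.64]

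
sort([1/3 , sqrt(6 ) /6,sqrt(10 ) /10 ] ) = [sqrt ( 10)/10,  1/3  ,  sqrt(6 ) /6]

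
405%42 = 27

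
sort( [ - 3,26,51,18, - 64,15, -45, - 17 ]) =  [ - 64,-45, - 17, - 3,15 , 18,26,51]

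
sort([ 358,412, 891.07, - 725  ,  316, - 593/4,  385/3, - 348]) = [ - 725, - 348,-593/4,385/3,316,  358,  412,891.07]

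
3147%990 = 177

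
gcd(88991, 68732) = 1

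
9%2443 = 9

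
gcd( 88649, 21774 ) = 1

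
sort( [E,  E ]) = [E,  E ] 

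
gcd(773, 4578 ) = 1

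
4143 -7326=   -  3183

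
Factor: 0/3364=0^1 = 0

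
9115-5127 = 3988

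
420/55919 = 420/55919 = 0.01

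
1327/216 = 1327/216 = 6.14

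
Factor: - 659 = - 659^1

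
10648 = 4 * 2662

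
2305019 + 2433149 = 4738168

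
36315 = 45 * 807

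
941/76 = 941/76  =  12.38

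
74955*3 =224865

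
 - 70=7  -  77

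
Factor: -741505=  -  5^1*148301^1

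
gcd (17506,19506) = 2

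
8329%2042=161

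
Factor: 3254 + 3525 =6779 = 6779^1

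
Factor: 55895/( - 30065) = -859^(-1 )*1597^1 =- 1597/859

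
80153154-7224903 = 72928251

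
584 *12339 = 7205976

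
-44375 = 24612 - 68987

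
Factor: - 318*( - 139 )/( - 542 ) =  - 22101/271 =- 3^1 * 53^1*139^1 * 271^( - 1 ) 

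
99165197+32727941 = 131893138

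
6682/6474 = 1 + 8/249 = 1.03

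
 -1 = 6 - 7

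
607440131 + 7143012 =614583143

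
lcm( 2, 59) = 118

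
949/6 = 949/6 = 158.17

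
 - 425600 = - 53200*8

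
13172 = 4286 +8886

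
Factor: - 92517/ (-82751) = 3^1*83^( - 1) * 997^(  -  1)*30839^1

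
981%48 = 21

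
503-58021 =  - 57518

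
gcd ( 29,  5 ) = 1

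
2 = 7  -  5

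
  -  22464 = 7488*( - 3)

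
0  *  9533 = 0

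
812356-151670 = 660686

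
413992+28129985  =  28543977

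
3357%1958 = 1399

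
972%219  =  96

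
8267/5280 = 8267/5280 = 1.57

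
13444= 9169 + 4275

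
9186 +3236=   12422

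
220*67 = 14740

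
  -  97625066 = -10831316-86793750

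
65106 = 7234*9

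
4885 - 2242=2643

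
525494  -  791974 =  - 266480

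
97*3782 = 366854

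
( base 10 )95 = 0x5f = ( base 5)340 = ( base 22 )47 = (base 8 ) 137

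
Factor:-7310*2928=  -  2^5*3^1*5^1 * 17^1*43^1*61^1 = - 21403680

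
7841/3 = 7841/3= 2613.67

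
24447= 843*29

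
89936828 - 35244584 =54692244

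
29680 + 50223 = 79903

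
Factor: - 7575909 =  -3^1*11^1*101^1*2273^1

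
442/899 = 442/899 = 0.49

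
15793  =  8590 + 7203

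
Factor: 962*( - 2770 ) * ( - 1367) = 2^2*5^1* 13^1*37^1*277^1 * 1367^1 = 3642699580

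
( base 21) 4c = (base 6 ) 240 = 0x60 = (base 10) 96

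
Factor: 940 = 2^2*5^1  *  47^1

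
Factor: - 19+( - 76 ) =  - 5^1 * 19^1 = -95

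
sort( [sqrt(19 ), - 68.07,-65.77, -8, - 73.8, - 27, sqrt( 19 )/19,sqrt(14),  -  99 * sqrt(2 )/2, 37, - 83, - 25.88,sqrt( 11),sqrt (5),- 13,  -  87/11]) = [  -  83, -73.8, - 99 * sqrt( 2 ) /2, - 68.07, - 65.77, - 27, - 25.88, -13, - 8,-87/11 , sqrt(19 ) /19,sqrt( 5 ), sqrt( 11), sqrt(14 ),  sqrt ( 19),37] 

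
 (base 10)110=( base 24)4e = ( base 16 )6E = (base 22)50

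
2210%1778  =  432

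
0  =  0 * 188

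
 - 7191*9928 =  - 71392248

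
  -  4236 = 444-4680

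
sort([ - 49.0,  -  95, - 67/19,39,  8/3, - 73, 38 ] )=[ - 95,-73,- 49.0, - 67/19,8/3 , 38, 39]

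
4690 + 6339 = 11029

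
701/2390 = 701/2390 = 0.29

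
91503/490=186 + 363/490 = 186.74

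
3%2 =1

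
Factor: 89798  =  2^1*59^1  *761^1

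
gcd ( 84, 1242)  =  6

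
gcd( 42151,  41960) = 1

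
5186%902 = 676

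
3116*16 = 49856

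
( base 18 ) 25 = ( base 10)41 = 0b101001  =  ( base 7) 56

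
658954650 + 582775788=1241730438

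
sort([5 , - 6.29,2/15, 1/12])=[ - 6.29,1/12,2/15,5] 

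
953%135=8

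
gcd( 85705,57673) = 1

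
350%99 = 53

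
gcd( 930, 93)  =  93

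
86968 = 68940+18028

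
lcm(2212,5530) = 11060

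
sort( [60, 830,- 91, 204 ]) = [  -  91,60,204 , 830] 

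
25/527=25/527 = 0.05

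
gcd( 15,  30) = 15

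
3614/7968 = 1807/3984  =  0.45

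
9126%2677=1095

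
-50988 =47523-98511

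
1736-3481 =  - 1745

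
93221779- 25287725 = 67934054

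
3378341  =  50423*67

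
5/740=1/148 =0.01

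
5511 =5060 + 451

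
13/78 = 1/6 = 0.17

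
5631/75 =1877/25 = 75.08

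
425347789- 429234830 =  - 3887041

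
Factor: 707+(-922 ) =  - 215 =-5^1*43^1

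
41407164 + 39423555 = 80830719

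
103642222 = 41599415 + 62042807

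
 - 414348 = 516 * ( - 803)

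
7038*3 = 21114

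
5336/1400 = 3 + 142/175 = 3.81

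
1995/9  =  221+ 2/3 = 221.67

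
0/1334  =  0 = 0.00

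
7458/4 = 1864 + 1/2= 1864.50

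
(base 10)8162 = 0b1111111100010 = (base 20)1082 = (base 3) 102012022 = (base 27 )B58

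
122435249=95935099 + 26500150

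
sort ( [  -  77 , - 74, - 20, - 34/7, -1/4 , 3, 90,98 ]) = [  -  77,-74, - 20 , - 34/7, - 1/4, 3,90, 98]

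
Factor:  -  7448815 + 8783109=1334294= 2^1 * 13^1*19^1*37^1*73^1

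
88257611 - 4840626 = 83416985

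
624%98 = 36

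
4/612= 1/153 = 0.01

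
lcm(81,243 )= 243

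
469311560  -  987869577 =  - 518558017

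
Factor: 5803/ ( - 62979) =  - 829/8997 = - 3^( - 1)*829^1*2999^( - 1 ) 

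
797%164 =141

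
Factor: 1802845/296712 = 2^( -3)*3^ ( - 2 )*5^1 * 11^1*13^(  -  1) * 317^(-1) * 32779^1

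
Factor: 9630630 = 2^1*3^3*5^1*53^1*673^1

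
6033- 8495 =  - 2462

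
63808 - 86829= - 23021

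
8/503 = 8/503=   0.02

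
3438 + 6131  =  9569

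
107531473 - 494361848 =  - 386830375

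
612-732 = - 120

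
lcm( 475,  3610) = 18050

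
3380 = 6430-3050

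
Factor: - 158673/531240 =- 2^( -3)*5^( - 1)*19^( -1 )*227^1=- 227/760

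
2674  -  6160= - 3486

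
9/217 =9/217 = 0.04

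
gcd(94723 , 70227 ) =1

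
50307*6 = 301842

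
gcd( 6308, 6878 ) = 38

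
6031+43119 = 49150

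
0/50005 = 0  =  0.00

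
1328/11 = 120 + 8/11 = 120.73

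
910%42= 28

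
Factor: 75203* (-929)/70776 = - 2^(-3)*3^( - 2)*157^1* 479^1*929^1*983^( - 1) =- 69863587/70776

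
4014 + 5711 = 9725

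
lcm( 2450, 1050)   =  7350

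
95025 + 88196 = 183221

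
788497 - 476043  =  312454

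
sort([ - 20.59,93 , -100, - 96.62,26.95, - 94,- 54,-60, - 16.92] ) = [ -100, - 96.62,-94, - 60, - 54, - 20.59,-16.92,26.95,93 ]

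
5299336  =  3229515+2069821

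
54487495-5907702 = 48579793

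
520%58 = 56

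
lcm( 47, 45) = 2115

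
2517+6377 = 8894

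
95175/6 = 15862 + 1/2 = 15862.50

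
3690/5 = 738= 738.00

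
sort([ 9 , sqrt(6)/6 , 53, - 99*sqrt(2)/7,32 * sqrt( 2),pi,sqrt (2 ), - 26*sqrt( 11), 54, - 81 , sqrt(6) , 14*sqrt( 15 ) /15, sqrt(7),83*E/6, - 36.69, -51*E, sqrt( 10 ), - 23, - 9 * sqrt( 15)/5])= [  -  51 * E, - 26*sqrt( 11), - 81,  -  36.69, - 23 , - 99  *sqrt (2)/7, - 9 * sqrt( 15 ) /5, sqrt( 6 )/6,sqrt(2), sqrt( 6),sqrt( 7), pi, sqrt(  10 ),14*sqrt( 15)/15, 9,83*E/6,  32*sqrt( 2), 53,54 ]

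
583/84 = 583/84 = 6.94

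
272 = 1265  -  993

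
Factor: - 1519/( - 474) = 2^( - 1)*3^( - 1)*7^2*31^1 * 79^ ( - 1 ) 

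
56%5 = 1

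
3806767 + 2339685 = 6146452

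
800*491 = 392800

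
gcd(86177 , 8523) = 947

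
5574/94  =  59+14/47  =  59.30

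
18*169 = 3042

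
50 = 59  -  9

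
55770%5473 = 1040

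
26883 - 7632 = 19251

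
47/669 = 47/669 = 0.07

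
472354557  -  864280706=-391926149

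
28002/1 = 28002=28002.00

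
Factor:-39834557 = - 7^1*5690651^1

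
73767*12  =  885204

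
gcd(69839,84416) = 1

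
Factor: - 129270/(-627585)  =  2^1 * 7^( - 1 )  *  31^1 * 43^( - 1) = 62/301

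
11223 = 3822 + 7401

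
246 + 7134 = 7380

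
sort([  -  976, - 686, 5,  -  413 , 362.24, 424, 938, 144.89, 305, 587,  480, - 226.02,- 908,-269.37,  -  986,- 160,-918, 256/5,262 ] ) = [ - 986, - 976, - 918, - 908, - 686, - 413, - 269.37 ,-226.02,-160 , 5,256/5, 144.89,262,305, 362.24,  424,480,587, 938] 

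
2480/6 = 413 + 1/3 = 413.33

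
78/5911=78/5911 = 0.01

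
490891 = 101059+389832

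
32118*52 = 1670136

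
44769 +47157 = 91926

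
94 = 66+28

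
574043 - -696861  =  1270904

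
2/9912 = 1/4956 =0.00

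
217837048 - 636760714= - 418923666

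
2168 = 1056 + 1112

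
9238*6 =55428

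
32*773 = 24736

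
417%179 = 59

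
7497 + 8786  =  16283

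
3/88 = 3/88 = 0.03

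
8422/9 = 935 + 7/9 =935.78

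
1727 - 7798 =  - 6071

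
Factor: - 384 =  - 2^7*3^1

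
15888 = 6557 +9331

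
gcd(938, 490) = 14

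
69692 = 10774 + 58918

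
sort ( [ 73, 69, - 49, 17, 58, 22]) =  [-49  ,  17 , 22,58, 69, 73 ] 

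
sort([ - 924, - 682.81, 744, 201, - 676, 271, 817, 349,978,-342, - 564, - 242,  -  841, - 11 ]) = [-924,-841, - 682.81, - 676, - 564, - 342,  -  242 ,-11, 201, 271, 349, 744,817,978 ]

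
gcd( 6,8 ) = 2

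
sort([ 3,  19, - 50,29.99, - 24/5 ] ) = [ - 50, - 24/5, 3,  19, 29.99 ] 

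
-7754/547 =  - 7754/547 = - 14.18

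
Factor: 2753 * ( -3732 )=-10274196=-  2^2 * 3^1*311^1 * 2753^1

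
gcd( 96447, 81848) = 13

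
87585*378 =33107130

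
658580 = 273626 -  - 384954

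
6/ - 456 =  - 1/76 =- 0.01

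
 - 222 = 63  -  285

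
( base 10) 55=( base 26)23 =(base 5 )210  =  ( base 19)2h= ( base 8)67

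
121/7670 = 121/7670 = 0.02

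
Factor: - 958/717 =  - 2^1*3^( - 1 )*239^( - 1)*479^1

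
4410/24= 735/4 = 183.75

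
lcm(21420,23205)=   278460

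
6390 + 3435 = 9825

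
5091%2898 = 2193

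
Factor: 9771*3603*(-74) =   -  2605163562 = - 2^1 * 3^2*37^1  *  1201^1*3257^1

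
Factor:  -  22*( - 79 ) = 1738 = 2^1*11^1*79^1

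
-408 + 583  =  175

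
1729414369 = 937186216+792228153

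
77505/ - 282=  - 275 + 15/94 =- 274.84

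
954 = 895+59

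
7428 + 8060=15488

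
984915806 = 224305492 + 760610314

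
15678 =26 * 603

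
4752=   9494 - 4742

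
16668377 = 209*79753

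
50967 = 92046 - 41079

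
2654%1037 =580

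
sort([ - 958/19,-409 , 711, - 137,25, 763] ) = [-409,  -  137, - 958/19,25,711,763 ]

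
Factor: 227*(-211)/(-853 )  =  211^1*227^1*853^( - 1)=47897/853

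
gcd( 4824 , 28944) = 4824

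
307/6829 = 307/6829 = 0.04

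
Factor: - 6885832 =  - 2^3*23^1*37423^1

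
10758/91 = 118 + 20/91= 118.22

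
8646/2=4323 = 4323.00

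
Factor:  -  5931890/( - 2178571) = 2^1 * 5^1*421^1*1409^1 * 2178571^( - 1 ) 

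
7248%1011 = 171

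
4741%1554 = 79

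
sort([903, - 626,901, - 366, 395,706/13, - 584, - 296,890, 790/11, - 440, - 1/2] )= [ - 626, - 584,-440,  -  366, -296, - 1/2, 706/13,  790/11,395,890,901, 903 ] 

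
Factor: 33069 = 3^1*73^1*151^1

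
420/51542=210/25771 = 0.01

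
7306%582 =322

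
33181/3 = 11060 + 1/3=11060.33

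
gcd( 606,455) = 1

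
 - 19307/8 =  - 2414  +  5/8 = - 2413.38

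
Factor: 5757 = 3^1*19^1 * 101^1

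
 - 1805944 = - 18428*98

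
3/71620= 3/71620 = 0.00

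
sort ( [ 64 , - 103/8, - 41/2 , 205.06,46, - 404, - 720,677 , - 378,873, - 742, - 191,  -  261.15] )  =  [ - 742,-720, - 404, - 378, - 261.15, - 191,- 41/2, - 103/8, 46, 64, 205.06, 677, 873 ]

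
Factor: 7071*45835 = 324099285 =3^1*5^1*89^1*103^1 * 2357^1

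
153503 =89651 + 63852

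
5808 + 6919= 12727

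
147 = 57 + 90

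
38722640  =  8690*4456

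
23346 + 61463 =84809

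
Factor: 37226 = 2^1*7^1  *2659^1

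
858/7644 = 11/98= 0.11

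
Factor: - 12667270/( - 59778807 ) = 2^1*3^( - 1 )* 5^1*7^1*19^( - 1)*67^ ( - 1)*1423^( - 1 )*16451^1 = 1151570/5434437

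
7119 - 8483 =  - 1364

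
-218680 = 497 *(  -  440)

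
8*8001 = 64008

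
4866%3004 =1862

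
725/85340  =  145/17068 =0.01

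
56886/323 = 176 + 2/17= 176.12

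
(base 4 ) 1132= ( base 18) 54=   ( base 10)94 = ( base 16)5e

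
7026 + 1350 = 8376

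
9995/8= 9995/8 =1249.38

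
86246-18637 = 67609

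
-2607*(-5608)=14620056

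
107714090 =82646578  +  25067512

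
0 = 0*307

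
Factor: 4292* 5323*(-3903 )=-2^2 * 3^1 * 29^1*37^1*1301^1 *5323^1=- 89169171348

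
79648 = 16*4978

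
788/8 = 98 + 1/2 = 98.50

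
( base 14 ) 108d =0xb35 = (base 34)2gd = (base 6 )21141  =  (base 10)2869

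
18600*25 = 465000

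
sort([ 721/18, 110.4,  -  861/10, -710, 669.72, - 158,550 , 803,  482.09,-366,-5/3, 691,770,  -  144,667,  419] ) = [  -  710,  -  366, - 158, - 144, - 861/10, - 5/3,721/18,110.4,419,482.09,550,  667,669.72,  691,770 , 803 ] 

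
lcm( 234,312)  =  936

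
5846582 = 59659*98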